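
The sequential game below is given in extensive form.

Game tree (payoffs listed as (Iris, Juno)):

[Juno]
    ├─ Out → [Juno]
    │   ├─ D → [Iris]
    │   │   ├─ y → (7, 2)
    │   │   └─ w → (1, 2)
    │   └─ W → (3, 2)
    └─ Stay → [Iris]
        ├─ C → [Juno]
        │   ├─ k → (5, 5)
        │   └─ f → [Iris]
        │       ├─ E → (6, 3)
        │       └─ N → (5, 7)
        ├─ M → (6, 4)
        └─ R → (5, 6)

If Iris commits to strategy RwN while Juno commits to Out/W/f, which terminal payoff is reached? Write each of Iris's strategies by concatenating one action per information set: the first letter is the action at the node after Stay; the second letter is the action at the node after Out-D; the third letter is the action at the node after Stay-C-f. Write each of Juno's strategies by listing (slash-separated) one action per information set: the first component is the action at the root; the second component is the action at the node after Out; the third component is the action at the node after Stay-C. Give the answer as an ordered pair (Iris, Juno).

(3, 2)

Trace the play path from the root:
  Juno plays Out
  Juno plays W at [Out]
→ terminal payoff (3, 2).
(Iris's choice at the node after Stay is never reached on this path, so it doesn't affect the outcome.)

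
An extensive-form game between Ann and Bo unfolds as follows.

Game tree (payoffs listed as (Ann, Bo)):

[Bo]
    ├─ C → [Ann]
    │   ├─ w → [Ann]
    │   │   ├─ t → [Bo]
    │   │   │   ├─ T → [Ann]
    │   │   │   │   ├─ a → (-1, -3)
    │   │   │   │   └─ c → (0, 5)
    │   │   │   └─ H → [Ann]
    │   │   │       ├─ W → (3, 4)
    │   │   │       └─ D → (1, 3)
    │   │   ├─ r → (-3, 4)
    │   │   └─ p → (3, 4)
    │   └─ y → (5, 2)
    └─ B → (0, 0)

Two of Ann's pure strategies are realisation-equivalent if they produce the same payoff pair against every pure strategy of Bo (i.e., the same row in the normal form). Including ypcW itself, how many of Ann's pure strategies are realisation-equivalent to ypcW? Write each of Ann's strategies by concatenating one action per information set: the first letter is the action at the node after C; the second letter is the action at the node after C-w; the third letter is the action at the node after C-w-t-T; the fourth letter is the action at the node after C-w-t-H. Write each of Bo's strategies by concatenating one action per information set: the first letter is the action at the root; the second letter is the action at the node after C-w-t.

Row for ypcW (columns CT, CH, BT, BH): (5,2) (5,2) (0,0) (0,0).
Under ypcW, Ann's choice at the node after C-w and at the node after C-w-t-T and at the node after C-w-t-H can never be reached regardless of what Bo does, so varying those choices leaves every outcome unchanged.
Holding the reachable choices fixed and varying the unreachable ones freely already gives 3 × 2 × 2 = 12 equivalent strategies.
No other strategy reproduces this row, so those 12 are the full class: ytaW, ytaD, ytcW, ytcD, yraW, yraD, yrcW, yrcD, ypaW, ypaD, ypcW, ypcD.

12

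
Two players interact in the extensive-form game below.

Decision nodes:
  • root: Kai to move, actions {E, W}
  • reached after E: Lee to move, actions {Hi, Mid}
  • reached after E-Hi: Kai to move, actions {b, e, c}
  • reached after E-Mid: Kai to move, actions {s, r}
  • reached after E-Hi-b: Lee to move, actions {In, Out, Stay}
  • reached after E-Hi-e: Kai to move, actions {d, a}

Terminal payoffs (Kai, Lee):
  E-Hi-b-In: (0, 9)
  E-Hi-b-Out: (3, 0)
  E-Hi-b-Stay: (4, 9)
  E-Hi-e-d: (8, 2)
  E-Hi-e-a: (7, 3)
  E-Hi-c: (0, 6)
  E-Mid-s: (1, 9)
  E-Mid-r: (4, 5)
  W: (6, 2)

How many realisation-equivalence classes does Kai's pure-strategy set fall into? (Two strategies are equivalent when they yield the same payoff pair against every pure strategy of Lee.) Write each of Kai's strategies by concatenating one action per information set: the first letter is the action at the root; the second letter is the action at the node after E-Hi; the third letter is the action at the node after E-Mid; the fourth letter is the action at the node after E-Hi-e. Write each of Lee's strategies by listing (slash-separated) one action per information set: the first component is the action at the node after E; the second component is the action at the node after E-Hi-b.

Kai has 24 pure strategies: Ebsd, Ebsa, Ebrd, Ebra, Eesd, Eesa, Eerd, Eera, Ecsd, Ecsa, Ecrd, Ecra, Wbsd, Wbsa, Wbrd, Wbra, Wesd, Wesa, Werd, Wera, Wcsd, Wcsa, Wcrd, Wcra. Columns: Hi/In, Hi/Out, Hi/Stay, Mid/In, Mid/Out, Mid/Stay.
{Ebsd, Ebsa} → row (0,9) (3,0) (4,9) (1,9) (1,9) (1,9)
{Ebrd, Ebra} → row (0,9) (3,0) (4,9) (4,5) (4,5) (4,5)
{Eesd} → row (8,2) (8,2) (8,2) (1,9) (1,9) (1,9)
{Eesa} → row (7,3) (7,3) (7,3) (1,9) (1,9) (1,9)
{Eerd} → row (8,2) (8,2) (8,2) (4,5) (4,5) (4,5)
{Eera} → row (7,3) (7,3) (7,3) (4,5) (4,5) (4,5)
{Ecsd, Ecsa} → row (0,6) (0,6) (0,6) (1,9) (1,9) (1,9)
{Ecrd, Ecra} → row (0,6) (0,6) (0,6) (4,5) (4,5) (4,5)
{Wbsd, Wbsa, Wbrd, Wbra, Wesd, Wesa, Werd, Wera, Wcsd, Wcsa, Wcrd, Wcra} → row (6,2) (6,2) (6,2) (6,2) (6,2) (6,2)
That's 9 distinct rows out of 24 strategies.

9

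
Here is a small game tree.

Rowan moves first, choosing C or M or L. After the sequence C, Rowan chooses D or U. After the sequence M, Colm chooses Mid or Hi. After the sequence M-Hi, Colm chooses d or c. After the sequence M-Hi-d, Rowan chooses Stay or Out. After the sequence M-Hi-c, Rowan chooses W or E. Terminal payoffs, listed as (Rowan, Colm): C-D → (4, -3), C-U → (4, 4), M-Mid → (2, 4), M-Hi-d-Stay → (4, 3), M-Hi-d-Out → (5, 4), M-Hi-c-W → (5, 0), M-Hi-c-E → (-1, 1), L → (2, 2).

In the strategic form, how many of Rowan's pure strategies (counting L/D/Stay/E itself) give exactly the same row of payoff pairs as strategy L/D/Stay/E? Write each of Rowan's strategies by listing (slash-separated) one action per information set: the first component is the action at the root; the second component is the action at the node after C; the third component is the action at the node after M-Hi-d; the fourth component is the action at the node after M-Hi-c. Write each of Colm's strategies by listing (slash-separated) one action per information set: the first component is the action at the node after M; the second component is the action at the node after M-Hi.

8

Row for L/D/Stay/E (columns Mid/d, Mid/c, Hi/d, Hi/c): (2,2) (2,2) (2,2) (2,2).
Under L/D/Stay/E, Rowan's choice at the node after C and at the node after M-Hi-d and at the node after M-Hi-c can never be reached regardless of what Colm does, so varying those choices leaves every outcome unchanged.
Holding the reachable choices fixed and varying the unreachable ones freely already gives 2 × 2 × 2 = 8 equivalent strategies.
No other strategy reproduces this row, so those 8 are the full class: L/D/Stay/W, L/D/Stay/E, L/D/Out/W, L/D/Out/E, L/U/Stay/W, L/U/Stay/E, L/U/Out/W, L/U/Out/E.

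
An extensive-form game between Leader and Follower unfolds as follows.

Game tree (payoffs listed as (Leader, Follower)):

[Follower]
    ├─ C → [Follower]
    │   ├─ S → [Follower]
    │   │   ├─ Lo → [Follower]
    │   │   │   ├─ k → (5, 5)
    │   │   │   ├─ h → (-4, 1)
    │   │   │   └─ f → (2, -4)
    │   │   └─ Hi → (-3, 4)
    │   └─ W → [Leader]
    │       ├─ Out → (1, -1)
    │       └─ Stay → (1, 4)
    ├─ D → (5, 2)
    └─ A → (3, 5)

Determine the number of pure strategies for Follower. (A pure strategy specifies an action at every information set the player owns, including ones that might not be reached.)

36

Follower owns the root with actions {C, D, A} — three choices.
Follower owns the node after C with actions {S, W} — two choices.
Follower owns the node after C-S with actions {Lo, Hi} — two choices.
Follower owns the node after C-S-Lo with actions {k, h, f} — three choices.
A pure strategy fixes one action at each information set independently, so the count is the product 3 × 2 × 2 × 3 = 36.
(For reference, Leader has 2 pure strategies, giving a 36×2 normal-form matrix.)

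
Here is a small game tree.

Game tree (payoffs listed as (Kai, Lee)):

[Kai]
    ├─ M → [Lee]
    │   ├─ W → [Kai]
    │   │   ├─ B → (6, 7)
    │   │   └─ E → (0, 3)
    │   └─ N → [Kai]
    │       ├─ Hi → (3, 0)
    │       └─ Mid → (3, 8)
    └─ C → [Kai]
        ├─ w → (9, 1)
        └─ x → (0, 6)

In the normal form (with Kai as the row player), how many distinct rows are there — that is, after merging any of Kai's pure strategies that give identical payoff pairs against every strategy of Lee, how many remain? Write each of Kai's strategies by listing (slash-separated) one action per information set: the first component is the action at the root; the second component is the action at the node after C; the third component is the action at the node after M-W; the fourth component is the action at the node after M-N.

Kai has 16 pure strategies: M/w/B/Hi, M/w/B/Mid, M/w/E/Hi, M/w/E/Mid, M/x/B/Hi, M/x/B/Mid, M/x/E/Hi, M/x/E/Mid, C/w/B/Hi, C/w/B/Mid, C/w/E/Hi, C/w/E/Mid, C/x/B/Hi, C/x/B/Mid, C/x/E/Hi, C/x/E/Mid. Columns: W, N.
{M/w/B/Hi, M/x/B/Hi} → row (6,7) (3,0)
{M/w/B/Mid, M/x/B/Mid} → row (6,7) (3,8)
{M/w/E/Hi, M/x/E/Hi} → row (0,3) (3,0)
{M/w/E/Mid, M/x/E/Mid} → row (0,3) (3,8)
{C/w/B/Hi, C/w/B/Mid, C/w/E/Hi, C/w/E/Mid} → row (9,1) (9,1)
{C/x/B/Hi, C/x/B/Mid, C/x/E/Hi, C/x/E/Mid} → row (0,6) (0,6)
That's 6 distinct rows out of 16 strategies.

6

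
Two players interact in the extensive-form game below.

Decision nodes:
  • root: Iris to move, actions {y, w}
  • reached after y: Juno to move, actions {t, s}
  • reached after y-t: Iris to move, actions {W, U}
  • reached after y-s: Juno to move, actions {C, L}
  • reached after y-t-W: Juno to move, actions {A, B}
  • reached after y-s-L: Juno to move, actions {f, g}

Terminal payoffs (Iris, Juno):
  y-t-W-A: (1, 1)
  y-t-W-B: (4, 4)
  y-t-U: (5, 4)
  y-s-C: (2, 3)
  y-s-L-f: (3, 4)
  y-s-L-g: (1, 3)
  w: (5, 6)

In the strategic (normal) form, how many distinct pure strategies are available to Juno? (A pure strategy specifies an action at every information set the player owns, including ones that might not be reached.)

Juno owns the node after y with actions {t, s} — two choices.
Juno owns the node after y-s with actions {C, L} — two choices.
Juno owns the node after y-t-W with actions {A, B} — two choices.
Juno owns the node after y-s-L with actions {f, g} — two choices.
A pure strategy fixes one action at each information set independently, so the count is the product 2 × 2 × 2 × 2 = 16.
(For reference, Iris has 4 pure strategies, giving a 16×4 normal-form matrix.)

16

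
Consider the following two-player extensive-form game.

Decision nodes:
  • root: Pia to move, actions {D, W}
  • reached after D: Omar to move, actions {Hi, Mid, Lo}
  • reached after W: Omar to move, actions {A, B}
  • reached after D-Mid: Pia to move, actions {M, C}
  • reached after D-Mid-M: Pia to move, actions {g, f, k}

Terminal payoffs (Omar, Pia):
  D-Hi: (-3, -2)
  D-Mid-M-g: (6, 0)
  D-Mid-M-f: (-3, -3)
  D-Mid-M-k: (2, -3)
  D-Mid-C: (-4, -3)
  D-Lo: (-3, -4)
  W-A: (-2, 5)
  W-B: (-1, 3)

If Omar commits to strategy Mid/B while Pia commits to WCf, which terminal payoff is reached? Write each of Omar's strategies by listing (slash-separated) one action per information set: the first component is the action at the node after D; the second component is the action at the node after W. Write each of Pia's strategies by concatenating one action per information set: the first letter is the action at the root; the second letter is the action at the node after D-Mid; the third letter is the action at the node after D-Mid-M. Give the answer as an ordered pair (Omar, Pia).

(-1, 3)

Trace the play path from the root:
  Pia plays W
  Omar plays B at [W]
→ terminal payoff (-1, 3).
(Omar's choice at the node after D is never reached on this path, so it doesn't affect the outcome.)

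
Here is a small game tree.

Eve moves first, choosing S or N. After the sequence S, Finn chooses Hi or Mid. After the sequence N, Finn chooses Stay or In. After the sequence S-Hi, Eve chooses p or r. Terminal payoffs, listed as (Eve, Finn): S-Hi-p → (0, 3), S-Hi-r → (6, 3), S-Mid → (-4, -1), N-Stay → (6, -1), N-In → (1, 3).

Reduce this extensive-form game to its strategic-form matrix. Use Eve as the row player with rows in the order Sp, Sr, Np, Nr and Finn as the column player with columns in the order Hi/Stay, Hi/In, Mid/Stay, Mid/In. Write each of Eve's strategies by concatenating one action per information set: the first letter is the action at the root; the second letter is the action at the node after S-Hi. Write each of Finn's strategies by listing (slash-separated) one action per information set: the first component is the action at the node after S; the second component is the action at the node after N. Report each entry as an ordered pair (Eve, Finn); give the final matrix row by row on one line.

Sp: (0,3) (0,3) (-4,-1) (-4,-1) | Sr: (6,3) (6,3) (-4,-1) (-4,-1) | Np: (6,-1) (1,3) (6,-1) (1,3) | Nr: (6,-1) (1,3) (6,-1) (1,3)

      Hi/Stay    Hi/In  Mid/Stay   Mid/In
  Sp    (0,3)    (0,3)  (-4,-1)  (-4,-1)
  Sr    (6,3)    (6,3)  (-4,-1)  (-4,-1)
  Np   (6,-1)    (1,3)   (6,-1)    (1,3)
  Nr   (6,-1)    (1,3)   (6,-1)    (1,3)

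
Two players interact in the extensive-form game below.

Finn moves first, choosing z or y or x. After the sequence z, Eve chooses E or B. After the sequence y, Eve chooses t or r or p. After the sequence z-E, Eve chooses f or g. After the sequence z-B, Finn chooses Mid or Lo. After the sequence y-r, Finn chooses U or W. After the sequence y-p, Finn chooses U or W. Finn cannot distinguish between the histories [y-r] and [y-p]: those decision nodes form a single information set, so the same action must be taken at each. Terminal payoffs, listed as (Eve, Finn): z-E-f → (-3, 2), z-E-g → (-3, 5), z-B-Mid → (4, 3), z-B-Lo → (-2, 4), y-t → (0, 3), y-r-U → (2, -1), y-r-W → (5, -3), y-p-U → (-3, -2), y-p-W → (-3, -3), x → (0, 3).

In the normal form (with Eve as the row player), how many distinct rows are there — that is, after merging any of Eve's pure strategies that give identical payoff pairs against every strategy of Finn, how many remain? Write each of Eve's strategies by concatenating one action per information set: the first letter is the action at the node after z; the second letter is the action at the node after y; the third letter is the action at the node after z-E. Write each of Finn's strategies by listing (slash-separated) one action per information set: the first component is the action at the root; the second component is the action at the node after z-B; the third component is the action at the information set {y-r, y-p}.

9

Eve has 12 pure strategies: Etf, Etg, Erf, Erg, Epf, Epg, Btf, Btg, Brf, Brg, Bpf, Bpg. Columns: z/Mid/U, z/Mid/W, z/Lo/U, z/Lo/W, y/Mid/U, y/Mid/W, y/Lo/U, y/Lo/W, x/Mid/U, x/Mid/W, x/Lo/U, x/Lo/W.
{Etf} → row (-3,2) (-3,2) (-3,2) (-3,2) (0,3) (0,3) (0,3) (0,3) (0,3) (0,3) (0,3) (0,3)
{Etg} → row (-3,5) (-3,5) (-3,5) (-3,5) (0,3) (0,3) (0,3) (0,3) (0,3) (0,3) (0,3) (0,3)
{Erf} → row (-3,2) (-3,2) (-3,2) (-3,2) (2,-1) (5,-3) (2,-1) (5,-3) (0,3) (0,3) (0,3) (0,3)
{Erg} → row (-3,5) (-3,5) (-3,5) (-3,5) (2,-1) (5,-3) (2,-1) (5,-3) (0,3) (0,3) (0,3) (0,3)
{Epf} → row (-3,2) (-3,2) (-3,2) (-3,2) (-3,-2) (-3,-3) (-3,-2) (-3,-3) (0,3) (0,3) (0,3) (0,3)
{Epg} → row (-3,5) (-3,5) (-3,5) (-3,5) (-3,-2) (-3,-3) (-3,-2) (-3,-3) (0,3) (0,3) (0,3) (0,3)
{Btf, Btg} → row (4,3) (4,3) (-2,4) (-2,4) (0,3) (0,3) (0,3) (0,3) (0,3) (0,3) (0,3) (0,3)
{Brf, Brg} → row (4,3) (4,3) (-2,4) (-2,4) (2,-1) (5,-3) (2,-1) (5,-3) (0,3) (0,3) (0,3) (0,3)
{Bpf, Bpg} → row (4,3) (4,3) (-2,4) (-2,4) (-3,-2) (-3,-3) (-3,-2) (-3,-3) (0,3) (0,3) (0,3) (0,3)
That's 9 distinct rows out of 12 strategies.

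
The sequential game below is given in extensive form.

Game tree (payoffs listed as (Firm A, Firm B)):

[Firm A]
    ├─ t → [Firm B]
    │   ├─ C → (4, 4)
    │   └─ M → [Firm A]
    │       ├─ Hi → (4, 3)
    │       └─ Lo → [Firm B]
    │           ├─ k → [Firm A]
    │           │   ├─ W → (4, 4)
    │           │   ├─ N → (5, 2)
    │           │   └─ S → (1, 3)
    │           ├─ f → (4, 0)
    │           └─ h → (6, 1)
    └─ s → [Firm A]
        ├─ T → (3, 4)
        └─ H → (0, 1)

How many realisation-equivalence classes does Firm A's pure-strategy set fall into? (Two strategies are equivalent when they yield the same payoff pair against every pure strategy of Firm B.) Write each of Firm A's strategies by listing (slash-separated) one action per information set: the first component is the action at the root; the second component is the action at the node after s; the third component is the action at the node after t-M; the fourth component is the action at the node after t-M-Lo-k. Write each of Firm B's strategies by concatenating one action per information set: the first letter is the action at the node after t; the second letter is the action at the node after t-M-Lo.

6

Firm A has 24 pure strategies: t/T/Hi/W, t/T/Hi/N, t/T/Hi/S, t/T/Lo/W, t/T/Lo/N, t/T/Lo/S, t/H/Hi/W, t/H/Hi/N, t/H/Hi/S, t/H/Lo/W, t/H/Lo/N, t/H/Lo/S, s/T/Hi/W, s/T/Hi/N, s/T/Hi/S, s/T/Lo/W, s/T/Lo/N, s/T/Lo/S, s/H/Hi/W, s/H/Hi/N, s/H/Hi/S, s/H/Lo/W, s/H/Lo/N, s/H/Lo/S. Columns: Ck, Cf, Ch, Mk, Mf, Mh.
{t/T/Hi/W, t/T/Hi/N, t/T/Hi/S, t/H/Hi/W, t/H/Hi/N, t/H/Hi/S} → row (4,4) (4,4) (4,4) (4,3) (4,3) (4,3)
{t/T/Lo/W, t/H/Lo/W} → row (4,4) (4,4) (4,4) (4,4) (4,0) (6,1)
{t/T/Lo/N, t/H/Lo/N} → row (4,4) (4,4) (4,4) (5,2) (4,0) (6,1)
{t/T/Lo/S, t/H/Lo/S} → row (4,4) (4,4) (4,4) (1,3) (4,0) (6,1)
{s/T/Hi/W, s/T/Hi/N, s/T/Hi/S, s/T/Lo/W, s/T/Lo/N, s/T/Lo/S} → row (3,4) (3,4) (3,4) (3,4) (3,4) (3,4)
{s/H/Hi/W, s/H/Hi/N, s/H/Hi/S, s/H/Lo/W, s/H/Lo/N, s/H/Lo/S} → row (0,1) (0,1) (0,1) (0,1) (0,1) (0,1)
That's 6 distinct rows out of 24 strategies.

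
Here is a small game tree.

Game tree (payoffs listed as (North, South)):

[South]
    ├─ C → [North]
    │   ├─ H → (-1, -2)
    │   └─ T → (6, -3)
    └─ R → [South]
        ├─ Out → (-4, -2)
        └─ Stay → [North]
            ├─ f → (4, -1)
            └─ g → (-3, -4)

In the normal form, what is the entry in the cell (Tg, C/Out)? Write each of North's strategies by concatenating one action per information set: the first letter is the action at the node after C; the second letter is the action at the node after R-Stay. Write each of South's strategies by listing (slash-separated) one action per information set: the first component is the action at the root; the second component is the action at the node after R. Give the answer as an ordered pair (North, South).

Trace the play path from the root:
  South plays C
  North plays T at [C]
→ terminal payoff (6, -3).
(North's choice at the node after R-Stay is never reached on this path, so it doesn't affect the outcome.)

(6, -3)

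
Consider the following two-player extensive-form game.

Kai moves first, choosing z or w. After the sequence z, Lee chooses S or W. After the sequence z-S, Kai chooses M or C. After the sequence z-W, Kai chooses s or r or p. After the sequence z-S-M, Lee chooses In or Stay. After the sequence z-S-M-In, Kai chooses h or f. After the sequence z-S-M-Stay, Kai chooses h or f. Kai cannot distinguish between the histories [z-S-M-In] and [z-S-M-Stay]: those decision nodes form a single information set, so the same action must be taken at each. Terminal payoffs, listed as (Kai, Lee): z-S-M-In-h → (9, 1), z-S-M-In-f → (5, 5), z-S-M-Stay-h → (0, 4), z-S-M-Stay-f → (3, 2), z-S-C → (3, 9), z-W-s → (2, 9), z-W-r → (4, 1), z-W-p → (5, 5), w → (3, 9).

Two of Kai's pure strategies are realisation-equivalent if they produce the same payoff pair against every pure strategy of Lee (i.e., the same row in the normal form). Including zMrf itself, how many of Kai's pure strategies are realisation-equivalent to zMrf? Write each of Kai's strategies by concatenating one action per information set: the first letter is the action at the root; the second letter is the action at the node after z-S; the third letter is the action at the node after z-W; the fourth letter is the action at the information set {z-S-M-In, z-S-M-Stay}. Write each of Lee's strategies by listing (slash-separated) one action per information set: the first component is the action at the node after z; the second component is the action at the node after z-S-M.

1

Row for zMrf (columns S/In, S/Stay, W/In, W/Stay): (5,5) (3,2) (4,1) (4,1).
Every one of Kai's information sets is on the play path for some reply by Lee when Kai follows zMrf.
Changing the action at any of them therefore changes at least one column, so only zMrf itself gives this row.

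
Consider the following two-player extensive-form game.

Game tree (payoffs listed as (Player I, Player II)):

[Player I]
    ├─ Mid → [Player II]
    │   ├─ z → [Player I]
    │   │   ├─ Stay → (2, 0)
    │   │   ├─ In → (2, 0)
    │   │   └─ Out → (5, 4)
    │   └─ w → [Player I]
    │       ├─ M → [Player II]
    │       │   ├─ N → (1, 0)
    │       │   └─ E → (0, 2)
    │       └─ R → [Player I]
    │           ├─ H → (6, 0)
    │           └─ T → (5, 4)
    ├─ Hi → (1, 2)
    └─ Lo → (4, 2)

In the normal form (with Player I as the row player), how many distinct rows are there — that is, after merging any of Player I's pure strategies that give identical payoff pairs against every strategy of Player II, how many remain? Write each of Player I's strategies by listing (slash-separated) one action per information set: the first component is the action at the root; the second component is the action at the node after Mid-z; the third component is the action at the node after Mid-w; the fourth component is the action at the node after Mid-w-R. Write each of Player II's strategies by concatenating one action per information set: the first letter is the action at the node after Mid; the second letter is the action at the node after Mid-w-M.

8

Player I has 36 pure strategies: Mid/Stay/M/H, Mid/Stay/M/T, Mid/Stay/R/H, Mid/Stay/R/T, Mid/In/M/H, Mid/In/M/T, Mid/In/R/H, Mid/In/R/T, Mid/Out/M/H, Mid/Out/M/T, Mid/Out/R/H, Mid/Out/R/T, Hi/Stay/M/H, Hi/Stay/M/T, Hi/Stay/R/H, Hi/Stay/R/T, Hi/In/M/H, Hi/In/M/T, Hi/In/R/H, Hi/In/R/T, Hi/Out/M/H, Hi/Out/M/T, Hi/Out/R/H, Hi/Out/R/T, Lo/Stay/M/H, Lo/Stay/M/T, Lo/Stay/R/H, Lo/Stay/R/T, Lo/In/M/H, Lo/In/M/T, Lo/In/R/H, Lo/In/R/T, Lo/Out/M/H, Lo/Out/M/T, Lo/Out/R/H, Lo/Out/R/T. Columns: zN, zE, wN, wE.
{Mid/Stay/M/H, Mid/Stay/M/T, Mid/In/M/H, Mid/In/M/T} → row (2,0) (2,0) (1,0) (0,2)
{Mid/Stay/R/H, Mid/In/R/H} → row (2,0) (2,0) (6,0) (6,0)
{Mid/Stay/R/T, Mid/In/R/T} → row (2,0) (2,0) (5,4) (5,4)
{Mid/Out/M/H, Mid/Out/M/T} → row (5,4) (5,4) (1,0) (0,2)
{Mid/Out/R/H} → row (5,4) (5,4) (6,0) (6,0)
{Mid/Out/R/T} → row (5,4) (5,4) (5,4) (5,4)
{Hi/Stay/M/H, Hi/Stay/M/T, Hi/Stay/R/H, Hi/Stay/R/T, Hi/In/M/H, Hi/In/M/T, Hi/In/R/H, Hi/In/R/T, Hi/Out/M/H, Hi/Out/M/T, Hi/Out/R/H, Hi/Out/R/T} → row (1,2) (1,2) (1,2) (1,2)
{Lo/Stay/M/H, Lo/Stay/M/T, Lo/Stay/R/H, Lo/Stay/R/T, Lo/In/M/H, Lo/In/M/T, Lo/In/R/H, Lo/In/R/T, Lo/Out/M/H, Lo/Out/M/T, Lo/Out/R/H, Lo/Out/R/T} → row (4,2) (4,2) (4,2) (4,2)
That's 8 distinct rows out of 36 strategies.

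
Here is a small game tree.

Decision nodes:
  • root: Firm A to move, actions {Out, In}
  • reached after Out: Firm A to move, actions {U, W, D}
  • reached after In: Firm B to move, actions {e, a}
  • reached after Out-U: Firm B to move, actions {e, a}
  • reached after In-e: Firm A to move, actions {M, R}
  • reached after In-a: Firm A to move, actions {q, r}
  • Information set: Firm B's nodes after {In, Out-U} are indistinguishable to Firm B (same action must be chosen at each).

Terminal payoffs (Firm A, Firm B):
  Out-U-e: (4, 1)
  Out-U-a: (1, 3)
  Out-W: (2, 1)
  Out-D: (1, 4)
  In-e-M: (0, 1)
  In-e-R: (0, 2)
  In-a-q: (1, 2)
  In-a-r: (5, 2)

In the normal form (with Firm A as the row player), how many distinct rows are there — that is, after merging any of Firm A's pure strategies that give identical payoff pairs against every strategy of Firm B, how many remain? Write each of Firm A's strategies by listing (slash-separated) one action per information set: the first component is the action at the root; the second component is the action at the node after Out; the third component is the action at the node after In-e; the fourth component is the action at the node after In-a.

Firm A has 24 pure strategies: Out/U/M/q, Out/U/M/r, Out/U/R/q, Out/U/R/r, Out/W/M/q, Out/W/M/r, Out/W/R/q, Out/W/R/r, Out/D/M/q, Out/D/M/r, Out/D/R/q, Out/D/R/r, In/U/M/q, In/U/M/r, In/U/R/q, In/U/R/r, In/W/M/q, In/W/M/r, In/W/R/q, In/W/R/r, In/D/M/q, In/D/M/r, In/D/R/q, In/D/R/r. Columns: e, a.
{Out/U/M/q, Out/U/M/r, Out/U/R/q, Out/U/R/r} → row (4,1) (1,3)
{Out/W/M/q, Out/W/M/r, Out/W/R/q, Out/W/R/r} → row (2,1) (2,1)
{Out/D/M/q, Out/D/M/r, Out/D/R/q, Out/D/R/r} → row (1,4) (1,4)
{In/U/M/q, In/W/M/q, In/D/M/q} → row (0,1) (1,2)
{In/U/M/r, In/W/M/r, In/D/M/r} → row (0,1) (5,2)
{In/U/R/q, In/W/R/q, In/D/R/q} → row (0,2) (1,2)
{In/U/R/r, In/W/R/r, In/D/R/r} → row (0,2) (5,2)
That's 7 distinct rows out of 24 strategies.

7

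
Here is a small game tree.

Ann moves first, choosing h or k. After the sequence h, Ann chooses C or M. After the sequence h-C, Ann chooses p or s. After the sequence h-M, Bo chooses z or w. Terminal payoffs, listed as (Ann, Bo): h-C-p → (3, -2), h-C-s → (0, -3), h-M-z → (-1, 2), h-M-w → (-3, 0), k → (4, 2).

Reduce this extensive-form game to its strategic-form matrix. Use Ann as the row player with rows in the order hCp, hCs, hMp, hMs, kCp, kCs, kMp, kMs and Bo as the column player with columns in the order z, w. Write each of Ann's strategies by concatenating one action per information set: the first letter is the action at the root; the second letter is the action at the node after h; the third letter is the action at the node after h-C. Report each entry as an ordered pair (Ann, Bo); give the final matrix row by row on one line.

            z        w
 hCp   (3,-2)   (3,-2)
 hCs   (0,-3)   (0,-3)
 hMp   (-1,2)   (-3,0)
 hMs   (-1,2)   (-3,0)
 kCp    (4,2)    (4,2)
 kCs    (4,2)    (4,2)
 kMp    (4,2)    (4,2)
 kMs    (4,2)    (4,2)

hCp: (3,-2) (3,-2) | hCs: (0,-3) (0,-3) | hMp: (-1,2) (-3,0) | hMs: (-1,2) (-3,0) | kCp: (4,2) (4,2) | kCs: (4,2) (4,2) | kMp: (4,2) (4,2) | kMs: (4,2) (4,2)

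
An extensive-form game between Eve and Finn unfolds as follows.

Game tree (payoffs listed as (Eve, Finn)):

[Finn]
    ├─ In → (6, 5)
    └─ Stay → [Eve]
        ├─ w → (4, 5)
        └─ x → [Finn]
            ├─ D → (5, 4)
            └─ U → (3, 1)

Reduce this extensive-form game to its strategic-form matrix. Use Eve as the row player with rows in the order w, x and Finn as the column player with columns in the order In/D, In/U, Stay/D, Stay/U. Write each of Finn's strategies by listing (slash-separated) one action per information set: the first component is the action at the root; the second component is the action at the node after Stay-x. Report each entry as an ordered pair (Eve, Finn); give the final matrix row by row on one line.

         In/D     In/U   Stay/D   Stay/U
   w    (6,5)    (6,5)    (4,5)    (4,5)
   x    (6,5)    (6,5)    (5,4)    (3,1)

w: (6,5) (6,5) (4,5) (4,5) | x: (6,5) (6,5) (5,4) (3,1)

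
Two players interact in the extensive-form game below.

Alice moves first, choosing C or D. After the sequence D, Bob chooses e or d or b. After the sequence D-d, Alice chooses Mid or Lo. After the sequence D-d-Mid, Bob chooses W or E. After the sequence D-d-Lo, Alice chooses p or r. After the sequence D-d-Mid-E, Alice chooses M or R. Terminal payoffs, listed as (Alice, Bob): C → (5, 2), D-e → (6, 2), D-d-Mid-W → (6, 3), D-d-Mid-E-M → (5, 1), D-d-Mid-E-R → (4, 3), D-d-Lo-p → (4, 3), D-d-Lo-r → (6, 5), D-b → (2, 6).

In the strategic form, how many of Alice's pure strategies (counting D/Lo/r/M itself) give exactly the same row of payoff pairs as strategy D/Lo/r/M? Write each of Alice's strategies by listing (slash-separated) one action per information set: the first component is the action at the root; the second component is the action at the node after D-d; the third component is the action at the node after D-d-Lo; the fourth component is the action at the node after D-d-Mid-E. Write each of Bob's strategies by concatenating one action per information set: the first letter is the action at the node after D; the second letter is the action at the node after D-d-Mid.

Row for D/Lo/r/M (columns eW, eE, dW, dE, bW, bE): (6,2) (6,2) (6,5) (6,5) (2,6) (2,6).
Under D/Lo/r/M, Alice's choice at the node after D-d-Mid-E can never be reached regardless of what Bob does, so varying those choices leaves every outcome unchanged.
Holding the reachable choices fixed and varying the unreachable one freely already gives 2 equivalent strategies.
No other strategy reproduces this row, so those 2 are the full class: D/Lo/r/M, D/Lo/r/R.

2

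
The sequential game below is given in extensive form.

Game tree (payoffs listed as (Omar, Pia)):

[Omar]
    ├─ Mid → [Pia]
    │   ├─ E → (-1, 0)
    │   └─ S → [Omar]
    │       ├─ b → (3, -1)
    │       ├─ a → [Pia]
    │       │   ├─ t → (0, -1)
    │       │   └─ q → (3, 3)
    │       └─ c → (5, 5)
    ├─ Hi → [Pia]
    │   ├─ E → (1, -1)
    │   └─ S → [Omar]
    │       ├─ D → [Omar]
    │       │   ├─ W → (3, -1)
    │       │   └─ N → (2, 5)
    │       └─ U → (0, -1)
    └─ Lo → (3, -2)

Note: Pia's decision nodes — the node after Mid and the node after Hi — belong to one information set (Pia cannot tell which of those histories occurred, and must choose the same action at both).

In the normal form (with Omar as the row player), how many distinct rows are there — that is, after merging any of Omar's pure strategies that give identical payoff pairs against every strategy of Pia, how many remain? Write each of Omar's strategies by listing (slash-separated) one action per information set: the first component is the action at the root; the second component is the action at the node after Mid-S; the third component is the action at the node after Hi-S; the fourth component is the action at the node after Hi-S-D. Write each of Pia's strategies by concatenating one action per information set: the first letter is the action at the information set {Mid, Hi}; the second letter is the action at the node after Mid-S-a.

7

Omar has 36 pure strategies: Mid/b/D/W, Mid/b/D/N, Mid/b/U/W, Mid/b/U/N, Mid/a/D/W, Mid/a/D/N, Mid/a/U/W, Mid/a/U/N, Mid/c/D/W, Mid/c/D/N, Mid/c/U/W, Mid/c/U/N, Hi/b/D/W, Hi/b/D/N, Hi/b/U/W, Hi/b/U/N, Hi/a/D/W, Hi/a/D/N, Hi/a/U/W, Hi/a/U/N, Hi/c/D/W, Hi/c/D/N, Hi/c/U/W, Hi/c/U/N, Lo/b/D/W, Lo/b/D/N, Lo/b/U/W, Lo/b/U/N, Lo/a/D/W, Lo/a/D/N, Lo/a/U/W, Lo/a/U/N, Lo/c/D/W, Lo/c/D/N, Lo/c/U/W, Lo/c/U/N. Columns: Et, Eq, St, Sq.
{Mid/b/D/W, Mid/b/D/N, Mid/b/U/W, Mid/b/U/N} → row (-1,0) (-1,0) (3,-1) (3,-1)
{Mid/a/D/W, Mid/a/D/N, Mid/a/U/W, Mid/a/U/N} → row (-1,0) (-1,0) (0,-1) (3,3)
{Mid/c/D/W, Mid/c/D/N, Mid/c/U/W, Mid/c/U/N} → row (-1,0) (-1,0) (5,5) (5,5)
{Hi/b/D/W, Hi/a/D/W, Hi/c/D/W} → row (1,-1) (1,-1) (3,-1) (3,-1)
{Hi/b/D/N, Hi/a/D/N, Hi/c/D/N} → row (1,-1) (1,-1) (2,5) (2,5)
{Hi/b/U/W, Hi/b/U/N, Hi/a/U/W, Hi/a/U/N, Hi/c/U/W, Hi/c/U/N} → row (1,-1) (1,-1) (0,-1) (0,-1)
{Lo/b/D/W, Lo/b/D/N, Lo/b/U/W, Lo/b/U/N, Lo/a/D/W, Lo/a/D/N, Lo/a/U/W, Lo/a/U/N, Lo/c/D/W, Lo/c/D/N, Lo/c/U/W, Lo/c/U/N} → row (3,-2) (3,-2) (3,-2) (3,-2)
That's 7 distinct rows out of 36 strategies.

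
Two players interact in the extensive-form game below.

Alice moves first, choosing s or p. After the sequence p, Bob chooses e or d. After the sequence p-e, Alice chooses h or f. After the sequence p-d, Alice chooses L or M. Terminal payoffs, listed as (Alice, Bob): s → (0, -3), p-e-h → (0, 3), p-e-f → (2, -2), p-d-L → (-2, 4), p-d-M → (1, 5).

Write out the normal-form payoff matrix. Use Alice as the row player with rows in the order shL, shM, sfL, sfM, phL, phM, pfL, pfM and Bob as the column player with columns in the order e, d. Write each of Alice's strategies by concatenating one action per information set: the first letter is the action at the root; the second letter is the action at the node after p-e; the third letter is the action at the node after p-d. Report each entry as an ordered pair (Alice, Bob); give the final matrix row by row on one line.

shL: (0,-3) (0,-3) | shM: (0,-3) (0,-3) | sfL: (0,-3) (0,-3) | sfM: (0,-3) (0,-3) | phL: (0,3) (-2,4) | phM: (0,3) (1,5) | pfL: (2,-2) (-2,4) | pfM: (2,-2) (1,5)

            e        d
 shL   (0,-3)   (0,-3)
 shM   (0,-3)   (0,-3)
 sfL   (0,-3)   (0,-3)
 sfM   (0,-3)   (0,-3)
 phL    (0,3)   (-2,4)
 phM    (0,3)    (1,5)
 pfL   (2,-2)   (-2,4)
 pfM   (2,-2)    (1,5)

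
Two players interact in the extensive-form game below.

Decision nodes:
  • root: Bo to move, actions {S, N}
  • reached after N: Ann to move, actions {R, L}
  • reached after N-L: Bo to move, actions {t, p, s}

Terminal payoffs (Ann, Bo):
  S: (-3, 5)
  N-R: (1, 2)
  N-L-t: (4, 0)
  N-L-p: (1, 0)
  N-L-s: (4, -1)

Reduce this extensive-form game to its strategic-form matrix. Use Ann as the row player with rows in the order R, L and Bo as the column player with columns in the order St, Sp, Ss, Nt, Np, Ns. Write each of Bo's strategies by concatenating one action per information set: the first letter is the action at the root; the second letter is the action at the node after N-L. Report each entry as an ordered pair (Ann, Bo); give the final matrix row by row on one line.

           St       Sp       Ss       Nt       Np       Ns
   R   (-3,5)   (-3,5)   (-3,5)    (1,2)    (1,2)    (1,2)
   L   (-3,5)   (-3,5)   (-3,5)    (4,0)    (1,0)   (4,-1)

R: (-3,5) (-3,5) (-3,5) (1,2) (1,2) (1,2) | L: (-3,5) (-3,5) (-3,5) (4,0) (1,0) (4,-1)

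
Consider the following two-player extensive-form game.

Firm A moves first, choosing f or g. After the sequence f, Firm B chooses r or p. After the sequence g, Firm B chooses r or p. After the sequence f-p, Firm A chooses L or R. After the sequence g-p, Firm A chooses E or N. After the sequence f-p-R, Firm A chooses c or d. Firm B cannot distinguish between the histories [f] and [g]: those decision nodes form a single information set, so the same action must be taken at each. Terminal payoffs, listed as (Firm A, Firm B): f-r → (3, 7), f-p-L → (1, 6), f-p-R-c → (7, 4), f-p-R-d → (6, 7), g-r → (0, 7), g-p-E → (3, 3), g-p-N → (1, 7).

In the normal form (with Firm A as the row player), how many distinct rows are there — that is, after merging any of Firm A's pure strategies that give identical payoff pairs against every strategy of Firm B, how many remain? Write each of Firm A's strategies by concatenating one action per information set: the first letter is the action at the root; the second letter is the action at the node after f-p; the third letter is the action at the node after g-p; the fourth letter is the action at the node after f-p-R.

Firm A has 16 pure strategies: fLEc, fLEd, fLNc, fLNd, fREc, fREd, fRNc, fRNd, gLEc, gLEd, gLNc, gLNd, gREc, gREd, gRNc, gRNd. Columns: r, p.
{fLEc, fLEd, fLNc, fLNd} → row (3,7) (1,6)
{fREc, fRNc} → row (3,7) (7,4)
{fREd, fRNd} → row (3,7) (6,7)
{gLEc, gLEd, gREc, gREd} → row (0,7) (3,3)
{gLNc, gLNd, gRNc, gRNd} → row (0,7) (1,7)
That's 5 distinct rows out of 16 strategies.

5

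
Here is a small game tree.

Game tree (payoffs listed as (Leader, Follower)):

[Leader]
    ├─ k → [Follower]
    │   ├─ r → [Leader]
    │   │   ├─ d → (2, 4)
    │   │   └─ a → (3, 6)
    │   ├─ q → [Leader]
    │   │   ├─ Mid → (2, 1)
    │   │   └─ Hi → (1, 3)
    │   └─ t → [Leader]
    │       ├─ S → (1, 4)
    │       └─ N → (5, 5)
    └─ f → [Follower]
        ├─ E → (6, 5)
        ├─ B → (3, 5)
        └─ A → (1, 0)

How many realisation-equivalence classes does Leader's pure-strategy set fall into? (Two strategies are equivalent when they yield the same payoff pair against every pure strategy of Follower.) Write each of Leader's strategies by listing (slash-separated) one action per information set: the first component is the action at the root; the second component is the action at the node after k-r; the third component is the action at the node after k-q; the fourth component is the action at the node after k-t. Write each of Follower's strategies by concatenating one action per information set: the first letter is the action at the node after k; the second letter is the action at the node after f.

Leader has 16 pure strategies: k/d/Mid/S, k/d/Mid/N, k/d/Hi/S, k/d/Hi/N, k/a/Mid/S, k/a/Mid/N, k/a/Hi/S, k/a/Hi/N, f/d/Mid/S, f/d/Mid/N, f/d/Hi/S, f/d/Hi/N, f/a/Mid/S, f/a/Mid/N, f/a/Hi/S, f/a/Hi/N. Columns: rE, rB, rA, qE, qB, qA, tE, tB, tA.
{k/d/Mid/S} → row (2,4) (2,4) (2,4) (2,1) (2,1) (2,1) (1,4) (1,4) (1,4)
{k/d/Mid/N} → row (2,4) (2,4) (2,4) (2,1) (2,1) (2,1) (5,5) (5,5) (5,5)
{k/d/Hi/S} → row (2,4) (2,4) (2,4) (1,3) (1,3) (1,3) (1,4) (1,4) (1,4)
{k/d/Hi/N} → row (2,4) (2,4) (2,4) (1,3) (1,3) (1,3) (5,5) (5,5) (5,5)
{k/a/Mid/S} → row (3,6) (3,6) (3,6) (2,1) (2,1) (2,1) (1,4) (1,4) (1,4)
{k/a/Mid/N} → row (3,6) (3,6) (3,6) (2,1) (2,1) (2,1) (5,5) (5,5) (5,5)
{k/a/Hi/S} → row (3,6) (3,6) (3,6) (1,3) (1,3) (1,3) (1,4) (1,4) (1,4)
{k/a/Hi/N} → row (3,6) (3,6) (3,6) (1,3) (1,3) (1,3) (5,5) (5,5) (5,5)
{f/d/Mid/S, f/d/Mid/N, f/d/Hi/S, f/d/Hi/N, f/a/Mid/S, f/a/Mid/N, f/a/Hi/S, f/a/Hi/N} → row (6,5) (3,5) (1,0) (6,5) (3,5) (1,0) (6,5) (3,5) (1,0)
That's 9 distinct rows out of 16 strategies.

9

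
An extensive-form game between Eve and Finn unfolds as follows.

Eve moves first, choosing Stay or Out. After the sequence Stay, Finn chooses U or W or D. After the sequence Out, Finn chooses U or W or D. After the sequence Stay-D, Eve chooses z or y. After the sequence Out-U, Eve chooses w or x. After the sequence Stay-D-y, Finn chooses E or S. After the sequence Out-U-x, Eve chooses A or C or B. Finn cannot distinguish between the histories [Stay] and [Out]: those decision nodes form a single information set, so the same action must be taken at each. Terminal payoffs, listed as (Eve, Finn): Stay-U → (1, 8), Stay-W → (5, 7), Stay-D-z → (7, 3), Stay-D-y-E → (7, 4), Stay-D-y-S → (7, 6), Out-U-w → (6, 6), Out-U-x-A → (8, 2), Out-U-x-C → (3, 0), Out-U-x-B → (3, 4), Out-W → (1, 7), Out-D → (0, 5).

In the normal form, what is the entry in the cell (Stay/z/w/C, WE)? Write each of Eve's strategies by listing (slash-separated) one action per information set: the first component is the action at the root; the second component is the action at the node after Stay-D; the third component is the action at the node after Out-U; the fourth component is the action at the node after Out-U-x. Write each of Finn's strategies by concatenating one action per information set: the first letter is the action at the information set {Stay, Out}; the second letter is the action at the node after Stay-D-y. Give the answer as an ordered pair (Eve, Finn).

(5, 7)

Trace the play path from the root:
  Eve plays Stay
  Finn plays W at [Stay]
→ terminal payoff (5, 7).
(Eve's choice at the node after Stay-D is never reached on this path, so it doesn't affect the outcome.)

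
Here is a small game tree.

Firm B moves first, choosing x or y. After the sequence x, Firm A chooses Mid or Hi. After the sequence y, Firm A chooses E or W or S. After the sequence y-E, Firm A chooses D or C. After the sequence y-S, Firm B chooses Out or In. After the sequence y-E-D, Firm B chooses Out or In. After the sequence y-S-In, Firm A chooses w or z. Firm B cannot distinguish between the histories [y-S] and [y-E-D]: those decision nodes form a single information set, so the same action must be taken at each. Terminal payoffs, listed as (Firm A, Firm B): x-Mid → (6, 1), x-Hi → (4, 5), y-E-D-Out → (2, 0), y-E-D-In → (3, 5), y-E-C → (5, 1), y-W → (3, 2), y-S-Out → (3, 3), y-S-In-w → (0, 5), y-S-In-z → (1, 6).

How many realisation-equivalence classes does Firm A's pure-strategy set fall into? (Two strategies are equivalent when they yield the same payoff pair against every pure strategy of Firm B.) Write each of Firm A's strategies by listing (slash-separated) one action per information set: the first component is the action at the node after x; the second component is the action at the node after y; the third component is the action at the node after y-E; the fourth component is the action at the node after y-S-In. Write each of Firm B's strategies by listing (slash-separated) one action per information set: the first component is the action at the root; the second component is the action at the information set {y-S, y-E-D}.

Firm A has 24 pure strategies: Mid/E/D/w, Mid/E/D/z, Mid/E/C/w, Mid/E/C/z, Mid/W/D/w, Mid/W/D/z, Mid/W/C/w, Mid/W/C/z, Mid/S/D/w, Mid/S/D/z, Mid/S/C/w, Mid/S/C/z, Hi/E/D/w, Hi/E/D/z, Hi/E/C/w, Hi/E/C/z, Hi/W/D/w, Hi/W/D/z, Hi/W/C/w, Hi/W/C/z, Hi/S/D/w, Hi/S/D/z, Hi/S/C/w, Hi/S/C/z. Columns: x/Out, x/In, y/Out, y/In.
{Mid/E/D/w, Mid/E/D/z} → row (6,1) (6,1) (2,0) (3,5)
{Mid/E/C/w, Mid/E/C/z} → row (6,1) (6,1) (5,1) (5,1)
{Mid/W/D/w, Mid/W/D/z, Mid/W/C/w, Mid/W/C/z} → row (6,1) (6,1) (3,2) (3,2)
{Mid/S/D/w, Mid/S/C/w} → row (6,1) (6,1) (3,3) (0,5)
{Mid/S/D/z, Mid/S/C/z} → row (6,1) (6,1) (3,3) (1,6)
{Hi/E/D/w, Hi/E/D/z} → row (4,5) (4,5) (2,0) (3,5)
{Hi/E/C/w, Hi/E/C/z} → row (4,5) (4,5) (5,1) (5,1)
{Hi/W/D/w, Hi/W/D/z, Hi/W/C/w, Hi/W/C/z} → row (4,5) (4,5) (3,2) (3,2)
{Hi/S/D/w, Hi/S/C/w} → row (4,5) (4,5) (3,3) (0,5)
{Hi/S/D/z, Hi/S/C/z} → row (4,5) (4,5) (3,3) (1,6)
That's 10 distinct rows out of 24 strategies.

10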